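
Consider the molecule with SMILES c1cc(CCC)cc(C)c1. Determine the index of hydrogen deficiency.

Atom tally by fragment:
  benzene ring core → C:6 H:6
  (− 2 ring H displaced by substituents)
  + CH2CH2CH3 → C:3 H:7
  + CH3 → C:1 H:3
Element totals:
  C: 10
  H: 14
Molecular formula: C10H14.
DoU = (2C + 2 + N − H − X) / 2 = (2·10 + 2 + 0 − 14 − 0) / 2 = 4.

4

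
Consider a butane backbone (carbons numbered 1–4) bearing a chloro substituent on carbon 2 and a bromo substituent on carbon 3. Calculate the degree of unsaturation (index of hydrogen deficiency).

Atom tally by fragment:
  CH3 → C:1 H:3
  CH(Cl) → C:1 H:1 Cl:1
  CH(Br) → C:1 H:1 Br:1
  CH3 → C:1 H:3
Element totals:
  C: 4
  H: 8
  Br: 1
  Cl: 1
Molecular formula: C4H8BrCl.
DoU = (2C + 2 + N − H − X) / 2 = (2·4 + 2 + 0 − 8 − 2) / 2 = 0.

0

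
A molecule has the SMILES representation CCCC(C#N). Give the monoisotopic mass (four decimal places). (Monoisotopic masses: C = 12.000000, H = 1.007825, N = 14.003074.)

83.0735

Atom tally by fragment:
  CH3 → C:1 H:3
  CH2 → C:1 H:2
  CH2 → C:1 H:2
  CH2CN → C:2 H:2 N:1
Element totals:
  C: 5
  H: 9
  N: 1
Molecular formula: C5H9N.
  M = 5(12.0) + 9(1.007825) + 14.003074
    = 60.000000 + 9.070425 + 14.003074 = 83.073499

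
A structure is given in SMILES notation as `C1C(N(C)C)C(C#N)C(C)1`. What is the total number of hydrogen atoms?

Atom tally by fragment:
  cyclobutane ring core → C:4 H:8
  (− 3 ring H displaced by substituents)
  + N(CH3)2 → N:1 C:2 H:6
  + CN → C:1 N:1
  + CH3 → C:1 H:3
Element totals:
  C: 8
  H: 14
  N: 2

14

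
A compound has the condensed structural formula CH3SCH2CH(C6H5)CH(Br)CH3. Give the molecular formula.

Element totals:
  C: 11
  H: 15
  Br: 1
  S: 1

C11H15BrS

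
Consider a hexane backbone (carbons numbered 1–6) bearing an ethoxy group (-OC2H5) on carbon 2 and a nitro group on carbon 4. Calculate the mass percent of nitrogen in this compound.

7.99%

Atom tally by fragment:
  CH3 → C:1 H:3
  CH(OC2H5) → C:3 H:6 O:1
  CH2 → C:1 H:2
  CH(NO2) → C:1 H:1 N:1 O:2
  CH2 → C:1 H:2
  CH3 → C:1 H:3
Element totals:
  C: 8
  H: 17
  N: 1
  O: 3
Molecular formula: C8H17NO3.
Molar mass = 175.228 g/mol.
Mass from N: 1 × 14.007 = 14.007 g/mol.
%N = 14.007 / 175.228 × 100 = 7.99%.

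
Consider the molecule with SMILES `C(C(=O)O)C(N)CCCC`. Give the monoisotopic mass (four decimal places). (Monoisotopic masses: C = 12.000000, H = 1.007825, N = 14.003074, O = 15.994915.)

145.1103

Atom tally by fragment:
  HOOCCH2 → C:2 H:3 O:2
  CH(NH2) → C:1 H:3 N:1
  CH2 → C:1 H:2
  CH2 → C:1 H:2
  CH2 → C:1 H:2
  CH3 → C:1 H:3
Element totals:
  C: 7
  H: 15
  N: 1
  O: 2
Molecular formula: C7H15NO2.
  M = 7(12.0) + 15(1.007825) + 14.003074 + 2(15.994915)
    = 84.000000 + 15.117375 + 14.003074 + 31.989830 = 145.110279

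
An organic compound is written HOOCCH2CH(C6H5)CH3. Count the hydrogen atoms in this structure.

Atom tally by fragment:
  HOOCCH2 → C:2 H:3 O:2
  CH(C6H5) → C:7 H:6
  CH3 → C:1 H:3
Element totals:
  C: 10
  H: 12
  O: 2

12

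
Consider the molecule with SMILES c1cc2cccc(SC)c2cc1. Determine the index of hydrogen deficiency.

Atom tally by fragment:
  naphthalene ring system core → C:10 H:8
  (− 1 ring H displaced by substituents)
  + SCH3 → C:1 H:3 S:1
Element totals:
  C: 11
  H: 10
  S: 1
Molecular formula: C11H10S.
DoU = (2C + 2 + N − H − X) / 2 = (2·11 + 2 + 0 − 10 − 0) / 2 = 7.

7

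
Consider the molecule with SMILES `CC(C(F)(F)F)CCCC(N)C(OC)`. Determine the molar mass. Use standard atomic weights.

Atom tally by fragment:
  CH3 → C:1 H:3
  CH(CF3) → C:2 H:1 F:3
  CH2 → C:1 H:2
  CH2 → C:1 H:2
  CH2 → C:1 H:2
  CH(NH2) → C:1 H:3 N:1
  CH2OCH3 → C:2 H:5 O:1
Element totals:
  C: 9
  H: 18
  F: 3
  N: 1
  O: 1
Molecular formula: C9H18F3NO.
  M = 9(12.011) + 18(1.008) + 3(18.998) + 14.007 + 15.999
    = 108.099 + 18.144 + 56.994 + 14.007 + 15.999 = 213.243

213.24 g/mol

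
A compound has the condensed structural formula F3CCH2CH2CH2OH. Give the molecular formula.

Atom tally by fragment:
  F3CCH2 → C:2 H:2 F:3
  CH2 → C:1 H:2
  CH2OH → C:1 H:3 O:1
Element totals:
  C: 4
  H: 7
  F: 3
  O: 1

C4H7F3O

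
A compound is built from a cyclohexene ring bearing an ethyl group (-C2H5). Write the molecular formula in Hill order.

C8H14

Atom tally by fragment:
  cyclohexene ring core → C:6 H:10
  (− 1 ring H displaced by substituents)
  + C2H5 → C:2 H:5
Element totals:
  C: 8
  H: 14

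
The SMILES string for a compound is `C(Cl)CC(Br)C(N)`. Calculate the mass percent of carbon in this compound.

25.76%

Atom tally by fragment:
  ClCH2 → C:1 H:2 Cl:1
  CH2 → C:1 H:2
  CH(Br) → C:1 H:1 Br:1
  CH2NH2 → C:1 H:4 N:1
Element totals:
  C: 4
  H: 9
  Br: 1
  Cl: 1
  N: 1
Molecular formula: C4H9BrClN.
Molar mass = 186.477 g/mol.
Mass from C: 4 × 12.011 = 48.044 g/mol.
%C = 48.044 / 186.477 × 100 = 25.76%.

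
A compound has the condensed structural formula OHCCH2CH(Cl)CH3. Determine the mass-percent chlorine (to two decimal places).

Element totals:
  C: 4
  H: 7
  Cl: 1
  O: 1
Molecular formula: C4H7ClO.
Molar mass = 106.549 g/mol.
Mass from Cl: 1 × 35.45 = 35.450 g/mol.
%Cl = 35.450 / 106.549 × 100 = 33.27%.

33.27%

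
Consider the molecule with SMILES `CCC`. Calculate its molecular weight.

44.10 g/mol

Atom tally by fragment:
  CH3 → C:1 H:3
  CH2 → C:1 H:2
  CH3 → C:1 H:3
Element totals:
  C: 3
  H: 8
Molecular formula: C3H8.
  M = 3(12.011) + 8(1.008)
    = 36.033 + 8.064 = 44.097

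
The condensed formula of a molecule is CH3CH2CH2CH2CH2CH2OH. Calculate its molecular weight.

102.18 g/mol

Atom tally by fragment:
  CH3 → C:1 H:3
  CH2 → C:1 H:2
  CH2 → C:1 H:2
  CH2 → C:1 H:2
  CH2 → C:1 H:2
  CH2OH → C:1 H:3 O:1
Element totals:
  C: 6
  H: 14
  O: 1
Molecular formula: C6H14O.
  M = 6(12.011) + 14(1.008) + 15.999
    = 72.066 + 14.112 + 15.999 = 102.177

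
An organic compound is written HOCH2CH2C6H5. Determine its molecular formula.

C8H10O

Atom tally by fragment:
  HOCH2 → C:1 H:3 O:1
  CH2C6H5 → C:7 H:7
Element totals:
  C: 8
  H: 10
  O: 1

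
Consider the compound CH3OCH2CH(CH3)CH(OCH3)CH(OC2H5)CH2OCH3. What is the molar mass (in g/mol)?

220.31 g/mol

Element totals:
  C: 11
  H: 24
  O: 4
Molecular formula: C11H24O4.
  M = 11(12.011) + 24(1.008) + 4(15.999)
    = 132.121 + 24.192 + 63.996 = 220.309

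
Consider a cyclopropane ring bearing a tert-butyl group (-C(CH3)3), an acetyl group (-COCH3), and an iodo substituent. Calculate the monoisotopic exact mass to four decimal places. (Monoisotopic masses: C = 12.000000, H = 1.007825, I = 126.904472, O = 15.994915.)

266.0168

Atom tally by fragment:
  cyclopropane ring core → C:3 H:6
  (− 3 ring H displaced by substituents)
  + C(CH3)3 → C:4 H:9
  + COCH3 → C:2 H:3 O:1
  + I → I:1
Element totals:
  C: 9
  H: 15
  I: 1
  O: 1
Molecular formula: C9H15IO.
  M = 9(12.0) + 15(1.007825) + 126.904472 + 15.994915
    = 108.000000 + 15.117375 + 126.904472 + 15.994915 = 266.016762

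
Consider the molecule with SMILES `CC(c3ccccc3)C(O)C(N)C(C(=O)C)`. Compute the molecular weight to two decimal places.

221.30 g/mol

Atom tally by fragment:
  CH3 → C:1 H:3
  CH(C6H5) → C:7 H:6
  CH(OH) → C:1 H:2 O:1
  CH(NH2) → C:1 H:3 N:1
  CH2COCH3 → C:3 H:5 O:1
Element totals:
  C: 13
  H: 19
  N: 1
  O: 2
Molecular formula: C13H19NO2.
  M = 13(12.011) + 19(1.008) + 14.007 + 2(15.999)
    = 156.143 + 19.152 + 14.007 + 31.998 = 221.300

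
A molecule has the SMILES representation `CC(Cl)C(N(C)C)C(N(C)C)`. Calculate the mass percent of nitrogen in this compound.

Atom tally by fragment:
  CH3 → C:1 H:3
  CH(Cl) → C:1 H:1 Cl:1
  CH(N(CH3)2) → C:3 H:7 N:1
  CH2N(CH3)2 → C:3 H:8 N:1
Element totals:
  C: 8
  H: 19
  Cl: 1
  N: 2
Molecular formula: C8H19ClN2.
Molar mass = 178.704 g/mol.
Mass from N: 2 × 14.007 = 28.014 g/mol.
%N = 28.014 / 178.704 × 100 = 15.68%.

15.68%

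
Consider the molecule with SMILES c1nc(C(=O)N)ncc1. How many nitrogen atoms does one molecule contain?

Atom tally by fragment:
  pyrimidine ring core → C:4 H:4 N:2
  (− 1 ring H displaced by substituents)
  + CONH2 → C:1 H:2 O:1 N:1
Element totals:
  C: 5
  H: 5
  N: 3
  O: 1

3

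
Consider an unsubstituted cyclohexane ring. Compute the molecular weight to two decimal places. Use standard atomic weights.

Atom tally by fragment:
  cyclohexane ring core → C:6 H:12
Element totals:
  C: 6
  H: 12
Molecular formula: C6H12.
  M = 6(12.011) + 12(1.008)
    = 72.066 + 12.096 = 84.162

84.16 g/mol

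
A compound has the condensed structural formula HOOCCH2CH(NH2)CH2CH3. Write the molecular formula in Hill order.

C5H11NO2

Element totals:
  C: 5
  H: 11
  N: 1
  O: 2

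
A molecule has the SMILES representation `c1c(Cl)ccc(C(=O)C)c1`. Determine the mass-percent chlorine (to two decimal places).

22.93%

Atom tally by fragment:
  benzene ring core → C:6 H:6
  (− 2 ring H displaced by substituents)
  + Cl → Cl:1
  + COCH3 → C:2 H:3 O:1
Element totals:
  C: 8
  H: 7
  Cl: 1
  O: 1
Molecular formula: C8H7ClO.
Molar mass = 154.593 g/mol.
Mass from Cl: 1 × 35.45 = 35.450 g/mol.
%Cl = 35.450 / 154.593 × 100 = 22.93%.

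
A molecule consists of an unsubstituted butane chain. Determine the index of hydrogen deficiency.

Atom tally by fragment:
  CH3 → C:1 H:3
  CH2 → C:1 H:2
  CH2 → C:1 H:2
  CH3 → C:1 H:3
Element totals:
  C: 4
  H: 10
Molecular formula: C4H10.
DoU = (2C + 2 + N − H − X) / 2 = (2·4 + 2 + 0 − 10 − 0) / 2 = 0.

0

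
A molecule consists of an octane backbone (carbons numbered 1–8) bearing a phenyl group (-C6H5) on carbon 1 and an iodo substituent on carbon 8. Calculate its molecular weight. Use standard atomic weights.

Atom tally by fragment:
  C6H5CH2 → C:7 H:7
  CH2 → C:1 H:2
  CH2 → C:1 H:2
  CH2 → C:1 H:2
  CH2 → C:1 H:2
  CH2 → C:1 H:2
  CH2 → C:1 H:2
  CH2I → C:1 H:2 I:1
Element totals:
  C: 14
  H: 21
  I: 1
Molecular formula: C14H21I.
  M = 14(12.011) + 21(1.008) + 126.904
    = 168.154 + 21.168 + 126.904 = 316.226

316.23 g/mol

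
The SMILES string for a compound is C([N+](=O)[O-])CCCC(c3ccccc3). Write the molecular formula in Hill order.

Atom tally by fragment:
  O2NCH2 → C:1 H:2 N:1 O:2
  CH2 → C:1 H:2
  CH2 → C:1 H:2
  CH2 → C:1 H:2
  CH2C6H5 → C:7 H:7
Element totals:
  C: 11
  H: 15
  N: 1
  O: 2

C11H15NO2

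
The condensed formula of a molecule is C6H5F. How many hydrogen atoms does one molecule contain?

Atom tally by fragment:
  benzene ring core → C:6 H:6
  (− 1 ring H displaced by substituents)
  + F → F:1
Element totals:
  C: 6
  H: 5
  F: 1

5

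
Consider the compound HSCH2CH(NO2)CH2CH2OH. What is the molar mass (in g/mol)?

Atom tally by fragment:
  HSCH2 → C:1 H:3 S:1
  CH(NO2) → C:1 H:1 N:1 O:2
  CH2CH2OH → C:2 H:5 O:1
Element totals:
  C: 4
  H: 9
  N: 1
  O: 3
  S: 1
Molecular formula: C4H9NO3S.
  M = 4(12.011) + 9(1.008) + 14.007 + 3(15.999) + 32.06
    = 48.044 + 9.072 + 14.007 + 47.997 + 32.060 = 151.180

151.18 g/mol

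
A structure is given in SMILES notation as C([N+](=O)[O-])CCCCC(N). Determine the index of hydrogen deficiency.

Atom tally by fragment:
  O2NCH2 → C:1 H:2 N:1 O:2
  CH2 → C:1 H:2
  CH2 → C:1 H:2
  CH2 → C:1 H:2
  CH2 → C:1 H:2
  CH2NH2 → C:1 H:4 N:1
Element totals:
  C: 6
  H: 14
  N: 2
  O: 2
Molecular formula: C6H14N2O2.
DoU = (2C + 2 + N − H − X) / 2 = (2·6 + 2 + 2 − 14 − 0) / 2 = 1.

1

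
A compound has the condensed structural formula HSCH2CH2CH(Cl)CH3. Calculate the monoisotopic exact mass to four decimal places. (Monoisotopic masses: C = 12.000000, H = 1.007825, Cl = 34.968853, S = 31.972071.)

Atom tally by fragment:
  HSCH2 → C:1 H:3 S:1
  CH2 → C:1 H:2
  CH(Cl) → C:1 H:1 Cl:1
  CH3 → C:1 H:3
Element totals:
  C: 4
  H: 9
  Cl: 1
  S: 1
Molecular formula: C4H9ClS.
  M = 4(12.0) + 9(1.007825) + 34.968853 + 31.972071
    = 48.000000 + 9.070425 + 34.968853 + 31.972071 = 124.011349

124.0113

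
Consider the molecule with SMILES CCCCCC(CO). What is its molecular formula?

C7H16O

Atom tally by fragment:
  CH3 → C:1 H:3
  CH2 → C:1 H:2
  CH2 → C:1 H:2
  CH2 → C:1 H:2
  CH2 → C:1 H:2
  CH2CH2OH → C:2 H:5 O:1
Element totals:
  C: 7
  H: 16
  O: 1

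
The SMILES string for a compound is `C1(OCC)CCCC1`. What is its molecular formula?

Atom tally by fragment:
  cyclopentane ring core → C:5 H:10
  (− 1 ring H displaced by substituents)
  + OC2H5 → C:2 H:5 O:1
Element totals:
  C: 7
  H: 14
  O: 1

C7H14O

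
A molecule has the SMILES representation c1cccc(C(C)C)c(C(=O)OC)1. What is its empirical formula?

Atom tally by fragment:
  benzene ring core → C:6 H:6
  (− 2 ring H displaced by substituents)
  + CH(CH3)2 → C:3 H:7
  + COOCH3 → C:2 H:3 O:2
Element totals:
  C: 11
  H: 14
  O: 2
Molecular formula: C11H14O2.
gcd of subscripts (11, 14, 2) = 1, so the empirical formula equals the molecular formula.

C11H14O2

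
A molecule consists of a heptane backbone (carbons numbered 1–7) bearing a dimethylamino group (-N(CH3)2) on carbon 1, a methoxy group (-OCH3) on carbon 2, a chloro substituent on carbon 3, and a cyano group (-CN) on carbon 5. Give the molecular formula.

Atom tally by fragment:
  (CH3)2NCH2 → C:3 H:8 N:1
  CH(OCH3) → C:2 H:4 O:1
  CH(Cl) → C:1 H:1 Cl:1
  CH2 → C:1 H:2
  CH(CN) → C:2 H:1 N:1
  CH2 → C:1 H:2
  CH3 → C:1 H:3
Element totals:
  C: 11
  H: 21
  Cl: 1
  N: 2
  O: 1

C11H21ClN2O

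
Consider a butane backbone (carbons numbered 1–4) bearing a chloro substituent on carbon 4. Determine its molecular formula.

C4H9Cl

Atom tally by fragment:
  CH3 → C:1 H:3
  CH2 → C:1 H:2
  CH2 → C:1 H:2
  CH2Cl → C:1 H:2 Cl:1
Element totals:
  C: 4
  H: 9
  Cl: 1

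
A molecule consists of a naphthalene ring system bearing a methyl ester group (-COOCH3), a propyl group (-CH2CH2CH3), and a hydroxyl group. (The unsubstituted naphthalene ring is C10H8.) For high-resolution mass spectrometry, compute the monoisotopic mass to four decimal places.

244.1099

Atom tally by fragment:
  naphthalene ring system core → C:10 H:8
  (− 3 ring H displaced by substituents)
  + COOCH3 → C:2 H:3 O:2
  + CH2CH2CH3 → C:3 H:7
  + OH → O:1 H:1
Element totals:
  C: 15
  H: 16
  O: 3
Molecular formula: C15H16O3.
  M = 15(12.0) + 16(1.007825) + 3(15.994915)
    = 180.000000 + 16.125200 + 47.984745 = 244.109945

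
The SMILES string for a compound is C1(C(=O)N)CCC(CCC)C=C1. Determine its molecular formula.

Atom tally by fragment:
  cyclohexene ring core → C:6 H:10
  (− 2 ring H displaced by substituents)
  + CONH2 → C:1 H:2 O:1 N:1
  + CH2CH2CH3 → C:3 H:7
Element totals:
  C: 10
  H: 17
  N: 1
  O: 1

C10H17NO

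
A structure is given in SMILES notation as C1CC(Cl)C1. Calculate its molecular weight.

90.55 g/mol

Atom tally by fragment:
  cyclobutane ring core → C:4 H:8
  (− 1 ring H displaced by substituents)
  + Cl → Cl:1
Element totals:
  C: 4
  H: 7
  Cl: 1
Molecular formula: C4H7Cl.
  M = 4(12.011) + 7(1.008) + 35.45
    = 48.044 + 7.056 + 35.450 = 90.550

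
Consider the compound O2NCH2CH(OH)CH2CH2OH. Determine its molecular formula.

Atom tally by fragment:
  O2NCH2 → C:1 H:2 N:1 O:2
  CH(OH) → C:1 H:2 O:1
  CH2CH2OH → C:2 H:5 O:1
Element totals:
  C: 4
  H: 9
  N: 1
  O: 4

C4H9NO4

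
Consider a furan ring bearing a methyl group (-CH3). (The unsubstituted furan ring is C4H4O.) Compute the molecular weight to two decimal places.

82.10 g/mol

Atom tally by fragment:
  furan ring core → C:4 H:4 O:1
  (− 1 ring H displaced by substituents)
  + CH3 → C:1 H:3
Element totals:
  C: 5
  H: 6
  O: 1
Molecular formula: C5H6O.
  M = 5(12.011) + 6(1.008) + 15.999
    = 60.055 + 6.048 + 15.999 = 82.102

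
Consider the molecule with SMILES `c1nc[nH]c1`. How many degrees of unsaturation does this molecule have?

3

Atom tally by fragment:
  imidazole ring core → C:3 H:4 N:2
Element totals:
  C: 3
  H: 4
  N: 2
Molecular formula: C3H4N2.
DoU = (2C + 2 + N − H − X) / 2 = (2·3 + 2 + 2 − 4 − 0) / 2 = 3.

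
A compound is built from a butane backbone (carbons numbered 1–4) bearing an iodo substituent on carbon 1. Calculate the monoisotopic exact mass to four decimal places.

Atom tally by fragment:
  ICH2 → C:1 H:2 I:1
  CH2 → C:1 H:2
  CH2 → C:1 H:2
  CH3 → C:1 H:3
Element totals:
  C: 4
  H: 9
  I: 1
Molecular formula: C4H9I.
  M = 4(12.0) + 9(1.007825) + 126.904472
    = 48.000000 + 9.070425 + 126.904472 = 183.974897

183.9749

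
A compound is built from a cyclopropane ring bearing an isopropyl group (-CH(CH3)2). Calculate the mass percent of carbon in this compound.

Atom tally by fragment:
  cyclopropane ring core → C:3 H:6
  (− 1 ring H displaced by substituents)
  + CH(CH3)2 → C:3 H:7
Element totals:
  C: 6
  H: 12
Molecular formula: C6H12.
Molar mass = 84.162 g/mol.
Mass from C: 6 × 12.011 = 72.066 g/mol.
%C = 72.066 / 84.162 × 100 = 85.63%.

85.63%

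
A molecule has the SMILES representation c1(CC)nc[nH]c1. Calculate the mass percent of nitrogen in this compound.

Atom tally by fragment:
  imidazole ring core → C:3 H:4 N:2
  (− 1 ring H displaced by substituents)
  + C2H5 → C:2 H:5
Element totals:
  C: 5
  H: 8
  N: 2
Molecular formula: C5H8N2.
Molar mass = 96.133 g/mol.
Mass from N: 2 × 14.007 = 28.014 g/mol.
%N = 28.014 / 96.133 × 100 = 29.14%.

29.14%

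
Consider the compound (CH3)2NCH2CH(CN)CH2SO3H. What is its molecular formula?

Atom tally by fragment:
  (CH3)2NCH2 → C:3 H:8 N:1
  CH(CN) → C:2 H:1 N:1
  CH2SO3H → C:1 H:3 S:1 O:3
Element totals:
  C: 6
  H: 12
  N: 2
  O: 3
  S: 1

C6H12N2O3S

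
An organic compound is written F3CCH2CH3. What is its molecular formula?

Element totals:
  C: 3
  H: 5
  F: 3

C3H5F3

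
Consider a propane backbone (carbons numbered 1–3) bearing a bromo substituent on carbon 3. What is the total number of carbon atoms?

3

Atom tally by fragment:
  CH3 → C:1 H:3
  CH2 → C:1 H:2
  CH2Br → C:1 H:2 Br:1
Element totals:
  C: 3
  H: 7
  Br: 1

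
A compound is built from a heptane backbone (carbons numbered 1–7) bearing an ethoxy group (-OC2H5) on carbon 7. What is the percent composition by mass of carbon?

74.93%

Atom tally by fragment:
  CH3 → C:1 H:3
  CH2 → C:1 H:2
  CH2 → C:1 H:2
  CH2 → C:1 H:2
  CH2 → C:1 H:2
  CH2 → C:1 H:2
  CH2OC2H5 → C:3 H:7 O:1
Element totals:
  C: 9
  H: 20
  O: 1
Molecular formula: C9H20O.
Molar mass = 144.258 g/mol.
Mass from C: 9 × 12.011 = 108.099 g/mol.
%C = 108.099 / 144.258 × 100 = 74.93%.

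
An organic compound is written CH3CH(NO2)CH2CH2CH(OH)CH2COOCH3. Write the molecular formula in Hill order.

C8H15NO5

Element totals:
  C: 8
  H: 15
  N: 1
  O: 5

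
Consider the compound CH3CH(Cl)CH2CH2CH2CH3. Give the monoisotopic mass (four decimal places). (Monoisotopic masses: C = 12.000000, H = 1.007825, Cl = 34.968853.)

Atom tally by fragment:
  CH3 → C:1 H:3
  CH(Cl) → C:1 H:1 Cl:1
  CH2 → C:1 H:2
  CH2 → C:1 H:2
  CH2 → C:1 H:2
  CH3 → C:1 H:3
Element totals:
  C: 6
  H: 13
  Cl: 1
Molecular formula: C6H13Cl.
  M = 6(12.0) + 13(1.007825) + 34.968853
    = 72.000000 + 13.101725 + 34.968853 = 120.070578

120.0706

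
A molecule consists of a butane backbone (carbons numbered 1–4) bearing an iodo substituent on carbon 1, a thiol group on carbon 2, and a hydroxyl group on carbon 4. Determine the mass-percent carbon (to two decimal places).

20.70%

Atom tally by fragment:
  ICH2 → C:1 H:2 I:1
  CH(SH) → C:1 H:2 S:1
  CH2 → C:1 H:2
  CH2OH → C:1 H:3 O:1
Element totals:
  C: 4
  H: 9
  I: 1
  O: 1
  S: 1
Molecular formula: C4H9IOS.
Molar mass = 232.079 g/mol.
Mass from C: 4 × 12.011 = 48.044 g/mol.
%C = 48.044 / 232.079 × 100 = 20.70%.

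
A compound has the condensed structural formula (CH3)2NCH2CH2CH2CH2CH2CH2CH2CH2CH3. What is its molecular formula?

C11H25N

Atom tally by fragment:
  (CH3)2NCH2 → C:3 H:8 N:1
  CH2 → C:1 H:2
  CH2 → C:1 H:2
  CH2 → C:1 H:2
  CH2 → C:1 H:2
  CH2 → C:1 H:2
  CH2 → C:1 H:2
  CH2 → C:1 H:2
  CH3 → C:1 H:3
Element totals:
  C: 11
  H: 25
  N: 1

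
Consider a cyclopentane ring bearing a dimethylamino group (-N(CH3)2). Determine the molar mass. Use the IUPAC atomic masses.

Atom tally by fragment:
  cyclopentane ring core → C:5 H:10
  (− 1 ring H displaced by substituents)
  + N(CH3)2 → N:1 C:2 H:6
Element totals:
  C: 7
  H: 15
  N: 1
Molecular formula: C7H15N.
  M = 7(12.011) + 15(1.008) + 14.007
    = 84.077 + 15.120 + 14.007 = 113.204

113.20 g/mol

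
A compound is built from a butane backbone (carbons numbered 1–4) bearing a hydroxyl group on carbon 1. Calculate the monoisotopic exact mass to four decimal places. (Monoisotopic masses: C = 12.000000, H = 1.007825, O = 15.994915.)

74.0732

Atom tally by fragment:
  HOCH2 → C:1 H:3 O:1
  CH2 → C:1 H:2
  CH2 → C:1 H:2
  CH3 → C:1 H:3
Element totals:
  C: 4
  H: 10
  O: 1
Molecular formula: C4H10O.
  M = 4(12.0) + 10(1.007825) + 15.994915
    = 48.000000 + 10.078250 + 15.994915 = 74.073165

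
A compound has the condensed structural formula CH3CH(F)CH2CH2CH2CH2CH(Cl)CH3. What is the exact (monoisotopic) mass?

166.0925

Element totals:
  C: 8
  H: 16
  Cl: 1
  F: 1
Molecular formula: C8H16ClF.
  M = 8(12.0) + 16(1.007825) + 34.968853 + 18.998403
    = 96.000000 + 16.125200 + 34.968853 + 18.998403 = 166.092456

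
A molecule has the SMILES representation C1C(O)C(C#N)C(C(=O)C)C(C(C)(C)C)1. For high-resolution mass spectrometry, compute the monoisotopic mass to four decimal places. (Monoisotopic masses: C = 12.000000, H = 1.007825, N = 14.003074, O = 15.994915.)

209.1416

Atom tally by fragment:
  cyclopentane ring core → C:5 H:10
  (− 4 ring H displaced by substituents)
  + OH → O:1 H:1
  + CN → C:1 N:1
  + COCH3 → C:2 H:3 O:1
  + C(CH3)3 → C:4 H:9
Element totals:
  C: 12
  H: 19
  N: 1
  O: 2
Molecular formula: C12H19NO2.
  M = 12(12.0) + 19(1.007825) + 14.003074 + 2(15.994915)
    = 144.000000 + 19.148675 + 14.003074 + 31.989830 = 209.141579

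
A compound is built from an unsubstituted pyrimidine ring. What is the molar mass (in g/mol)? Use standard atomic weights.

Atom tally by fragment:
  pyrimidine ring core → C:4 H:4 N:2
Element totals:
  C: 4
  H: 4
  N: 2
Molecular formula: C4H4N2.
  M = 4(12.011) + 4(1.008) + 2(14.007)
    = 48.044 + 4.032 + 28.014 = 80.090

80.09 g/mol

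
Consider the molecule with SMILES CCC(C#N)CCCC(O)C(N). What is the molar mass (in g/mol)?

170.26 g/mol

Atom tally by fragment:
  CH3 → C:1 H:3
  CH2 → C:1 H:2
  CH(CN) → C:2 H:1 N:1
  CH2 → C:1 H:2
  CH2 → C:1 H:2
  CH2 → C:1 H:2
  CH(OH) → C:1 H:2 O:1
  CH2NH2 → C:1 H:4 N:1
Element totals:
  C: 9
  H: 18
  N: 2
  O: 1
Molecular formula: C9H18N2O.
  M = 9(12.011) + 18(1.008) + 2(14.007) + 15.999
    = 108.099 + 18.144 + 28.014 + 15.999 = 170.256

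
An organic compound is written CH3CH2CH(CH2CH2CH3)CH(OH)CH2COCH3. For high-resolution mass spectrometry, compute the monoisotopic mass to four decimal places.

172.1463

Element totals:
  C: 10
  H: 20
  O: 2
Molecular formula: C10H20O2.
  M = 10(12.0) + 20(1.007825) + 2(15.994915)
    = 120.000000 + 20.156500 + 31.989830 = 172.146330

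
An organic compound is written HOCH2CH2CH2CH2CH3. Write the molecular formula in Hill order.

C5H12O

Element totals:
  C: 5
  H: 12
  O: 1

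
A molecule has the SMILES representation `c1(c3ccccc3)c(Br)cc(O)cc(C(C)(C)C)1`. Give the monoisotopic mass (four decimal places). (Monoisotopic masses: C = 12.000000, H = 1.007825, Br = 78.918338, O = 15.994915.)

Atom tally by fragment:
  benzene ring core → C:6 H:6
  (− 4 ring H displaced by substituents)
  + C6H5 → C:6 H:5
  + Br → Br:1
  + OH → O:1 H:1
  + C(CH3)3 → C:4 H:9
Element totals:
  C: 16
  H: 17
  Br: 1
  O: 1
Molecular formula: C16H17BrO.
  M = 16(12.0) + 17(1.007825) + 78.918338 + 15.994915
    = 192.000000 + 17.133025 + 78.918338 + 15.994915 = 304.046278

304.0463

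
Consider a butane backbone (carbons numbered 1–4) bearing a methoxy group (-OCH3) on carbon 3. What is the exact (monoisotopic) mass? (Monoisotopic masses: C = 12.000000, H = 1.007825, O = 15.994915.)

88.0888

Atom tally by fragment:
  CH3 → C:1 H:3
  CH2 → C:1 H:2
  CH(OCH3) → C:2 H:4 O:1
  CH3 → C:1 H:3
Element totals:
  C: 5
  H: 12
  O: 1
Molecular formula: C5H12O.
  M = 5(12.0) + 12(1.007825) + 15.994915
    = 60.000000 + 12.093900 + 15.994915 = 88.088815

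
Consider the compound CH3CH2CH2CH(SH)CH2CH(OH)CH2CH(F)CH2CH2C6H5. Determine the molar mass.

284.43 g/mol

Atom tally by fragment:
  CH3 → C:1 H:3
  CH2 → C:1 H:2
  CH2 → C:1 H:2
  CH(SH) → C:1 H:2 S:1
  CH2 → C:1 H:2
  CH(OH) → C:1 H:2 O:1
  CH2 → C:1 H:2
  CH(F) → C:1 H:1 F:1
  CH2 → C:1 H:2
  CH2C6H5 → C:7 H:7
Element totals:
  C: 16
  H: 25
  F: 1
  O: 1
  S: 1
Molecular formula: C16H25FOS.
  M = 16(12.011) + 25(1.008) + 18.998 + 15.999 + 32.06
    = 192.176 + 25.200 + 18.998 + 15.999 + 32.060 = 284.433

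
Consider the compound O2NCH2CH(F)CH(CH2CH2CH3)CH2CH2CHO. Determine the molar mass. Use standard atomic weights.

Atom tally by fragment:
  O2NCH2 → C:1 H:2 N:1 O:2
  CH(F) → C:1 H:1 F:1
  CH(CH2CH2CH3) → C:4 H:8
  CH2 → C:1 H:2
  CH2CHO → C:2 H:3 O:1
Element totals:
  C: 9
  H: 16
  F: 1
  N: 1
  O: 3
Molecular formula: C9H16FNO3.
  M = 9(12.011) + 16(1.008) + 18.998 + 14.007 + 3(15.999)
    = 108.099 + 16.128 + 18.998 + 14.007 + 47.997 = 205.229

205.23 g/mol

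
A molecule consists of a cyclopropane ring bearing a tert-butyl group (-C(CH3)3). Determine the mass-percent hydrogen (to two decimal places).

Atom tally by fragment:
  cyclopropane ring core → C:3 H:6
  (− 1 ring H displaced by substituents)
  + C(CH3)3 → C:4 H:9
Element totals:
  C: 7
  H: 14
Molecular formula: C7H14.
Molar mass = 98.189 g/mol.
Mass from H: 14 × 1.008 = 14.112 g/mol.
%H = 14.112 / 98.189 × 100 = 14.37%.

14.37%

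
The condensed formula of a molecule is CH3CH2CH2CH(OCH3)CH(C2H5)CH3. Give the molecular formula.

Element totals:
  C: 9
  H: 20
  O: 1

C9H20O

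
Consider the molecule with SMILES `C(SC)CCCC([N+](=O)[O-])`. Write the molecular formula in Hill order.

Atom tally by fragment:
  CH3SCH2 → C:2 H:5 S:1
  CH2 → C:1 H:2
  CH2 → C:1 H:2
  CH2 → C:1 H:2
  CH2NO2 → C:1 H:2 N:1 O:2
Element totals:
  C: 6
  H: 13
  N: 1
  O: 2
  S: 1

C6H13NO2S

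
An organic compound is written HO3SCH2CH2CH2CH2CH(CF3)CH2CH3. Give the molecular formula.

C8H15F3O3S

Element totals:
  C: 8
  H: 15
  F: 3
  O: 3
  S: 1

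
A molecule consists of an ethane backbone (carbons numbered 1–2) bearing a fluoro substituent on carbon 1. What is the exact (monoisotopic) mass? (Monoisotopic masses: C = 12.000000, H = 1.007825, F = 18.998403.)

Atom tally by fragment:
  FCH2 → C:1 H:2 F:1
  CH3 → C:1 H:3
Element totals:
  C: 2
  H: 5
  F: 1
Molecular formula: C2H5F.
  M = 2(12.0) + 5(1.007825) + 18.998403
    = 24.000000 + 5.039125 + 18.998403 = 48.037528

48.0375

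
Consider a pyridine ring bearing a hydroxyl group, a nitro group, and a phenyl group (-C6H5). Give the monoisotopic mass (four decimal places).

216.0535

Atom tally by fragment:
  pyridine ring core → C:5 H:5 N:1
  (− 3 ring H displaced by substituents)
  + OH → O:1 H:1
  + NO2 → N:1 O:2
  + C6H5 → C:6 H:5
Element totals:
  C: 11
  H: 8
  N: 2
  O: 3
Molecular formula: C11H8N2O3.
  M = 11(12.0) + 8(1.007825) + 2(14.003074) + 3(15.994915)
    = 132.000000 + 8.062600 + 28.006148 + 47.984745 = 216.053493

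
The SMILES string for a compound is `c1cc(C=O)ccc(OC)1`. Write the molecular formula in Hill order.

Atom tally by fragment:
  benzene ring core → C:6 H:6
  (− 2 ring H displaced by substituents)
  + CHO → C:1 H:1 O:1
  + OCH3 → C:1 H:3 O:1
Element totals:
  C: 8
  H: 8
  O: 2

C8H8O2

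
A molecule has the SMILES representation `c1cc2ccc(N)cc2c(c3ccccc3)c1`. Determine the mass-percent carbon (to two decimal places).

87.64%

Atom tally by fragment:
  naphthalene ring system core → C:10 H:8
  (− 2 ring H displaced by substituents)
  + NH2 → N:1 H:2
  + C6H5 → C:6 H:5
Element totals:
  C: 16
  H: 13
  N: 1
Molecular formula: C16H13N.
Molar mass = 219.287 g/mol.
Mass from C: 16 × 12.011 = 192.176 g/mol.
%C = 192.176 / 219.287 × 100 = 87.64%.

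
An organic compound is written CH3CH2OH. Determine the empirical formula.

Atom tally by fragment:
  CH3 → C:1 H:3
  CH2OH → C:1 H:3 O:1
Element totals:
  C: 2
  H: 6
  O: 1
Molecular formula: C2H6O.
gcd of subscripts (2, 6, 1) = 1, so the empirical formula equals the molecular formula.

C2H6O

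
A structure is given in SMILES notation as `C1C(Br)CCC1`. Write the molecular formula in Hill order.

C5H9Br

Atom tally by fragment:
  cyclopentane ring core → C:5 H:10
  (− 1 ring H displaced by substituents)
  + Br → Br:1
Element totals:
  C: 5
  H: 9
  Br: 1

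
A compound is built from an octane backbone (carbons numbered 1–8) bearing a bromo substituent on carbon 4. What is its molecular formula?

Atom tally by fragment:
  CH3 → C:1 H:3
  CH2 → C:1 H:2
  CH2 → C:1 H:2
  CH(Br) → C:1 H:1 Br:1
  CH2 → C:1 H:2
  CH2 → C:1 H:2
  CH2 → C:1 H:2
  CH3 → C:1 H:3
Element totals:
  C: 8
  H: 17
  Br: 1

C8H17Br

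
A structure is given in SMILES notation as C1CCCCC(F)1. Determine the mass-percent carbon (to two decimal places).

Atom tally by fragment:
  cyclohexane ring core → C:6 H:12
  (− 1 ring H displaced by substituents)
  + F → F:1
Element totals:
  C: 6
  H: 11
  F: 1
Molecular formula: C6H11F.
Molar mass = 102.152 g/mol.
Mass from C: 6 × 12.011 = 72.066 g/mol.
%C = 72.066 / 102.152 × 100 = 70.55%.

70.55%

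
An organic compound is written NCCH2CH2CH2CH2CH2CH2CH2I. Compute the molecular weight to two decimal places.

Element totals:
  C: 8
  H: 14
  I: 1
  N: 1
Molecular formula: C8H14IN.
  M = 8(12.011) + 14(1.008) + 126.904 + 14.007
    = 96.088 + 14.112 + 126.904 + 14.007 = 251.111

251.11 g/mol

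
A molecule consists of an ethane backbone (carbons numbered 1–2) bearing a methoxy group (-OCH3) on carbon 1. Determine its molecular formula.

Atom tally by fragment:
  CH3OCH2 → C:2 H:5 O:1
  CH3 → C:1 H:3
Element totals:
  C: 3
  H: 8
  O: 1

C3H8O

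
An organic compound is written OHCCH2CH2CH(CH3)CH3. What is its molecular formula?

C6H12O

Atom tally by fragment:
  OHCCH2 → C:2 H:3 O:1
  CH2 → C:1 H:2
  CH(CH3) → C:2 H:4
  CH3 → C:1 H:3
Element totals:
  C: 6
  H: 12
  O: 1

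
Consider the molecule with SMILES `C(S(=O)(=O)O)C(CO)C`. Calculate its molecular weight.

Atom tally by fragment:
  HO3SCH2 → C:1 H:3 S:1 O:3
  CH(CH2OH) → C:2 H:4 O:1
  CH3 → C:1 H:3
Element totals:
  C: 4
  H: 10
  O: 4
  S: 1
Molecular formula: C4H10O4S.
  M = 4(12.011) + 10(1.008) + 4(15.999) + 32.06
    = 48.044 + 10.080 + 63.996 + 32.060 = 154.180

154.18 g/mol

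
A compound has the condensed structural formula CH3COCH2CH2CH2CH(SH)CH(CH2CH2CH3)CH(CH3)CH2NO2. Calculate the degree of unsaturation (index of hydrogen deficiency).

Atom tally by fragment:
  CH3COCH2 → C:3 H:5 O:1
  CH2 → C:1 H:2
  CH2 → C:1 H:2
  CH(SH) → C:1 H:2 S:1
  CH(CH2CH2CH3) → C:4 H:8
  CH(CH3) → C:2 H:4
  CH2NO2 → C:1 H:2 N:1 O:2
Element totals:
  C: 13
  H: 25
  N: 1
  O: 3
  S: 1
Molecular formula: C13H25NO3S.
DoU = (2C + 2 + N − H − X) / 2 = (2·13 + 2 + 1 − 25 − 0) / 2 = 2.

2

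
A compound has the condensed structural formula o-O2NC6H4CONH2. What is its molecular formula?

Atom tally by fragment:
  benzene ring core → C:6 H:6
  (− 2 ring H displaced by substituents)
  + NO2 → N:1 O:2
  + CONH2 → C:1 H:2 O:1 N:1
Element totals:
  C: 7
  H: 6
  N: 2
  O: 3

C7H6N2O3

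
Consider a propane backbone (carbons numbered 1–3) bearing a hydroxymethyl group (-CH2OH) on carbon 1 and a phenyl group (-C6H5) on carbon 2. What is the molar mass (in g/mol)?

Atom tally by fragment:
  HOCH2CH2 → C:2 H:5 O:1
  CH(C6H5) → C:7 H:6
  CH3 → C:1 H:3
Element totals:
  C: 10
  H: 14
  O: 1
Molecular formula: C10H14O.
  M = 10(12.011) + 14(1.008) + 15.999
    = 120.110 + 14.112 + 15.999 = 150.221

150.22 g/mol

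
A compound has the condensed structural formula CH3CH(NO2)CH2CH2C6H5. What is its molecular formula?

C10H13NO2

Atom tally by fragment:
  CH3 → C:1 H:3
  CH(NO2) → C:1 H:1 N:1 O:2
  CH2 → C:1 H:2
  CH2C6H5 → C:7 H:7
Element totals:
  C: 10
  H: 13
  N: 1
  O: 2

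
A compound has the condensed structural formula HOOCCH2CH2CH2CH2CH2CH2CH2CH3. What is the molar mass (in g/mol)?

158.24 g/mol

Atom tally by fragment:
  HOOCCH2 → C:2 H:3 O:2
  CH2 → C:1 H:2
  CH2 → C:1 H:2
  CH2 → C:1 H:2
  CH2 → C:1 H:2
  CH2 → C:1 H:2
  CH2 → C:1 H:2
  CH3 → C:1 H:3
Element totals:
  C: 9
  H: 18
  O: 2
Molecular formula: C9H18O2.
  M = 9(12.011) + 18(1.008) + 2(15.999)
    = 108.099 + 18.144 + 31.998 = 158.241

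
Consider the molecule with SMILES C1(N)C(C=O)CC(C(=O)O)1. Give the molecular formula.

Atom tally by fragment:
  cyclobutane ring core → C:4 H:8
  (− 3 ring H displaced by substituents)
  + NH2 → N:1 H:2
  + CHO → C:1 H:1 O:1
  + COOH → C:1 H:1 O:2
Element totals:
  C: 6
  H: 9
  N: 1
  O: 3

C6H9NO3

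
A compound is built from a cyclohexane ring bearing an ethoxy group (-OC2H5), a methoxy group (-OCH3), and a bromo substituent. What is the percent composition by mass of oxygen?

Atom tally by fragment:
  cyclohexane ring core → C:6 H:12
  (− 3 ring H displaced by substituents)
  + OC2H5 → C:2 H:5 O:1
  + OCH3 → C:1 H:3 O:1
  + Br → Br:1
Element totals:
  C: 9
  H: 17
  Br: 1
  O: 2
Molecular formula: C9H17BrO2.
Molar mass = 237.137 g/mol.
Mass from O: 2 × 15.999 = 31.998 g/mol.
%O = 31.998 / 237.137 × 100 = 13.49%.

13.49%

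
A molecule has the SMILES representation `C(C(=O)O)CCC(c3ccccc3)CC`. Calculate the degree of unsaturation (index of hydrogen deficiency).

5

Atom tally by fragment:
  HOOCCH2 → C:2 H:3 O:2
  CH2 → C:1 H:2
  CH2 → C:1 H:2
  CH(C6H5) → C:7 H:6
  CH2 → C:1 H:2
  CH3 → C:1 H:3
Element totals:
  C: 13
  H: 18
  O: 2
Molecular formula: C13H18O2.
DoU = (2C + 2 + N − H − X) / 2 = (2·13 + 2 + 0 − 18 − 0) / 2 = 5.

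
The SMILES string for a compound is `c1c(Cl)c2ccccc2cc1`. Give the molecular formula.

Atom tally by fragment:
  naphthalene ring system core → C:10 H:8
  (− 1 ring H displaced by substituents)
  + Cl → Cl:1
Element totals:
  C: 10
  H: 7
  Cl: 1

C10H7Cl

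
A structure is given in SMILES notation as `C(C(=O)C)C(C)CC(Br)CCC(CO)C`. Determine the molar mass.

Atom tally by fragment:
  CH3COCH2 → C:3 H:5 O:1
  CH(CH3) → C:2 H:4
  CH2 → C:1 H:2
  CH(Br) → C:1 H:1 Br:1
  CH2 → C:1 H:2
  CH2 → C:1 H:2
  CH(CH2OH) → C:2 H:4 O:1
  CH3 → C:1 H:3
Element totals:
  C: 12
  H: 23
  Br: 1
  O: 2
Molecular formula: C12H23BrO2.
  M = 12(12.011) + 23(1.008) + 79.904 + 2(15.999)
    = 144.132 + 23.184 + 79.904 + 31.998 = 279.218

279.22 g/mol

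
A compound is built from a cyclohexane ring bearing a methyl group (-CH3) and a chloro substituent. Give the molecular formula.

Atom tally by fragment:
  cyclohexane ring core → C:6 H:12
  (− 2 ring H displaced by substituents)
  + CH3 → C:1 H:3
  + Cl → Cl:1
Element totals:
  C: 7
  H: 13
  Cl: 1

C7H13Cl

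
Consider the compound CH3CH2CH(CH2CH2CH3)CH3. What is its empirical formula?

C7H16

Atom tally by fragment:
  CH3 → C:1 H:3
  CH2 → C:1 H:2
  CH(CH2CH2CH3) → C:4 H:8
  CH3 → C:1 H:3
Element totals:
  C: 7
  H: 16
Molecular formula: C7H16.
gcd of subscripts (7, 16) = 1, so the empirical formula equals the molecular formula.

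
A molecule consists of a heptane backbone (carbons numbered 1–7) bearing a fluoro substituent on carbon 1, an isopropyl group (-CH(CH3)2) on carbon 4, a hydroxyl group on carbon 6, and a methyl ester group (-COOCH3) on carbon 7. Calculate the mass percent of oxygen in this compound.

20.48%

Atom tally by fragment:
  FCH2 → C:1 H:2 F:1
  CH2 → C:1 H:2
  CH2 → C:1 H:2
  CH(CH(CH3)2) → C:4 H:8
  CH2 → C:1 H:2
  CH(OH) → C:1 H:2 O:1
  CH2COOCH3 → C:3 H:5 O:2
Element totals:
  C: 12
  H: 23
  F: 1
  O: 3
Molecular formula: C12H23FO3.
Molar mass = 234.311 g/mol.
Mass from O: 3 × 15.999 = 47.997 g/mol.
%O = 47.997 / 234.311 × 100 = 20.48%.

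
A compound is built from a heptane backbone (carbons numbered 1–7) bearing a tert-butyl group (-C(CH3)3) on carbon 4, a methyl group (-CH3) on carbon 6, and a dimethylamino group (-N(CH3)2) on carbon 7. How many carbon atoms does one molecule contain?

14

Atom tally by fragment:
  CH3 → C:1 H:3
  CH2 → C:1 H:2
  CH2 → C:1 H:2
  CH(C(CH3)3) → C:5 H:10
  CH2 → C:1 H:2
  CH(CH3) → C:2 H:4
  CH2N(CH3)2 → C:3 H:8 N:1
Element totals:
  C: 14
  H: 31
  N: 1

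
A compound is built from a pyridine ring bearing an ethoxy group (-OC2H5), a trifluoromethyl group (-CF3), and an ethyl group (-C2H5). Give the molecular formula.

Atom tally by fragment:
  pyridine ring core → C:5 H:5 N:1
  (− 3 ring H displaced by substituents)
  + OC2H5 → C:2 H:5 O:1
  + CF3 → C:1 F:3
  + C2H5 → C:2 H:5
Element totals:
  C: 10
  H: 12
  F: 3
  N: 1
  O: 1

C10H12F3NO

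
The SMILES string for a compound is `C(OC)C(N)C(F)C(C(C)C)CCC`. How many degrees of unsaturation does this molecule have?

0

Atom tally by fragment:
  CH3OCH2 → C:2 H:5 O:1
  CH(NH2) → C:1 H:3 N:1
  CH(F) → C:1 H:1 F:1
  CH(CH(CH3)2) → C:4 H:8
  CH2 → C:1 H:2
  CH2 → C:1 H:2
  CH3 → C:1 H:3
Element totals:
  C: 11
  H: 24
  F: 1
  N: 1
  O: 1
Molecular formula: C11H24FNO.
DoU = (2C + 2 + N − H − X) / 2 = (2·11 + 2 + 1 − 24 − 1) / 2 = 0.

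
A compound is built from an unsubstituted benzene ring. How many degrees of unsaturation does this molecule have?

Atom tally by fragment:
  benzene ring core → C:6 H:6
Element totals:
  C: 6
  H: 6
Molecular formula: C6H6.
DoU = (2C + 2 + N − H − X) / 2 = (2·6 + 2 + 0 − 6 − 0) / 2 = 4.

4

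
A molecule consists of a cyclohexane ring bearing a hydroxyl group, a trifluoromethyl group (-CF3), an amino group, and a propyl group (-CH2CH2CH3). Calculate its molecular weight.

225.25 g/mol

Atom tally by fragment:
  cyclohexane ring core → C:6 H:12
  (− 4 ring H displaced by substituents)
  + OH → O:1 H:1
  + CF3 → C:1 F:3
  + NH2 → N:1 H:2
  + CH2CH2CH3 → C:3 H:7
Element totals:
  C: 10
  H: 18
  F: 3
  N: 1
  O: 1
Molecular formula: C10H18F3NO.
  M = 10(12.011) + 18(1.008) + 3(18.998) + 14.007 + 15.999
    = 120.110 + 18.144 + 56.994 + 14.007 + 15.999 = 225.254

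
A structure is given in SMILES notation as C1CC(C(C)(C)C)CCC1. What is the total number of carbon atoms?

Atom tally by fragment:
  cyclohexane ring core → C:6 H:12
  (− 1 ring H displaced by substituents)
  + C(CH3)3 → C:4 H:9
Element totals:
  C: 10
  H: 20

10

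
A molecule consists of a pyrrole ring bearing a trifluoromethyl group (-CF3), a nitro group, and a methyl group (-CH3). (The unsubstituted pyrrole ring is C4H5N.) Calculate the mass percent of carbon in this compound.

Atom tally by fragment:
  pyrrole ring core → C:4 H:5 N:1
  (− 3 ring H displaced by substituents)
  + CF3 → C:1 F:3
  + NO2 → N:1 O:2
  + CH3 → C:1 H:3
Element totals:
  C: 6
  H: 5
  F: 3
  N: 2
  O: 2
Molecular formula: C6H5F3N2O2.
Molar mass = 194.112 g/mol.
Mass from C: 6 × 12.011 = 72.066 g/mol.
%C = 72.066 / 194.112 × 100 = 37.13%.

37.13%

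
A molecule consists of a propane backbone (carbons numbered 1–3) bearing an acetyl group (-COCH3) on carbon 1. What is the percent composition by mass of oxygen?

Atom tally by fragment:
  CH3COCH2 → C:3 H:5 O:1
  CH2 → C:1 H:2
  CH3 → C:1 H:3
Element totals:
  C: 5
  H: 10
  O: 1
Molecular formula: C5H10O.
Molar mass = 86.134 g/mol.
Mass from O: 1 × 15.999 = 15.999 g/mol.
%O = 15.999 / 86.134 × 100 = 18.57%.

18.57%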